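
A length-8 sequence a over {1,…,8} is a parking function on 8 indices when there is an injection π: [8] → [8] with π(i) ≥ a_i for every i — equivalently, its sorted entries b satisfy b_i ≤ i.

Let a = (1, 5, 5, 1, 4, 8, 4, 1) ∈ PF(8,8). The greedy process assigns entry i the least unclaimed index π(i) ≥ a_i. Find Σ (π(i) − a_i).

Σπ(i) = 1+…+8 = 36; Σa = 1+5+5+1+4+8+4+1 = 29; disp = 36−29 = 7.

7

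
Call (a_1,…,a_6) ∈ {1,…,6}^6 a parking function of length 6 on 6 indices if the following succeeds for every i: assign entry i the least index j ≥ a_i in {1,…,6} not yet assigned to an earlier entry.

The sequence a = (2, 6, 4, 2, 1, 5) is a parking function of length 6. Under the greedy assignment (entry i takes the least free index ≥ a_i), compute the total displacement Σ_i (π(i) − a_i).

Σπ(i) = 1+…+6 = 21; Σa = 2+6+4+2+1+5 = 20; disp = 21−20 = 1.

1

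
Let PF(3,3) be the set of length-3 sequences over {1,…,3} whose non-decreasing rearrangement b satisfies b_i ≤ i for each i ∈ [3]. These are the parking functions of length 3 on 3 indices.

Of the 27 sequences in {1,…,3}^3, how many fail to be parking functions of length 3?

#PF = (3−3+1)·(3+1)^(3−1) = 1×16 = 16 (Konheim–Weiss)
Example (1,3,3) → sorted (1,3,3): b_2=3>2, not a PF.
Total 27; non-PF = 27−16 = 11

11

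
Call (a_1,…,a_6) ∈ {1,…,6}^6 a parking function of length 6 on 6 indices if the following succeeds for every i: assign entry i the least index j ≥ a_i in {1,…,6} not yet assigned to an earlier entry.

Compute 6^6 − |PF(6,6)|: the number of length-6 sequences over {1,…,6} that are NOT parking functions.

29849

#PF = (6+1−6)·(6+1)^{6−1} = 1 · 16807 = 16807 [KW]
Example (6,6,3,5,2,4) → sorted (2,3,4,5,6,6): b_1=2>1, not a PF.
So 46656 − 16807 = 29849 fail.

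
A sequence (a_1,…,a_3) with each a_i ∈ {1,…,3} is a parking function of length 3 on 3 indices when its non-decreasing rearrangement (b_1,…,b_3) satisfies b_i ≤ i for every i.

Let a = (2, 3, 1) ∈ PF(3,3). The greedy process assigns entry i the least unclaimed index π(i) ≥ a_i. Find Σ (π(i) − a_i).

0

Σπ = 3·4/2 = 6 (π permutes [3]); Σa = 2+3+1 = 6; disp = 6−6 = 0.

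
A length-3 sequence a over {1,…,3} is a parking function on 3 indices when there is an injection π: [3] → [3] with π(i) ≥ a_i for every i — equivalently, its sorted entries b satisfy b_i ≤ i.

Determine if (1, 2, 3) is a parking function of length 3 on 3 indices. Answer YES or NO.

Order a: b = (1, 2, 3).
  b_1=1 ≤ 1
  b_2=2 ≤ 2
  b_3=3 ≤ 3
All bounds hold ⇒ YES

YES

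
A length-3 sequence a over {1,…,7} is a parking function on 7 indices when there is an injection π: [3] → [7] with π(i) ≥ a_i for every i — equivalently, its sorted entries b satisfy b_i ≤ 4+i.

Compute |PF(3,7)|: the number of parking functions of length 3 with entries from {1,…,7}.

320

|PF| = 5·8^2 = 5×64 = 320 [KW]
Example (7,2,6) → sorted (2,6,7): b_i ≤ 4+i ∀i, a PF.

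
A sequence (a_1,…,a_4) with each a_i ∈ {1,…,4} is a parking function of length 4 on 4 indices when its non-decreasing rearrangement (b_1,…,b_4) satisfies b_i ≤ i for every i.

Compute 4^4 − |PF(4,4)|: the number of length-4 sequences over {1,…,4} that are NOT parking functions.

131

|PF(4,4)| = (4−4+1)·(4+1)^(4−1) = 1 · 125 = 125
One tuple (3,4,3,2) → sorted (2,3,3,4): b_1=2>1, not a PF.
4^4 − 125 = 256 − 125 = 131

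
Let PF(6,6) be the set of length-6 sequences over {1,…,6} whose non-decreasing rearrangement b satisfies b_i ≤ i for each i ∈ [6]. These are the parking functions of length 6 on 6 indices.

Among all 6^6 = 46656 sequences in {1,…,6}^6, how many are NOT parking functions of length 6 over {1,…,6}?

|PF(6,6)| = (7−6)·7^(6−1) = 1×16807 = 16807 (Pollak)
Example (6,6,5,5,4,3) → sorted (3,4,5,5,6,6): b_1=3>1, not a PF.
Total 46656; non-PF = 46656−16807 = 29849

29849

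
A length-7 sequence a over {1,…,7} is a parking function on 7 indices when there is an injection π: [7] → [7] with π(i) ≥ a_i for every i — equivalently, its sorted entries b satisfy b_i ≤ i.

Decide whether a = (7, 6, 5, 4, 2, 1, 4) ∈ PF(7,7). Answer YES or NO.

Rearranged: b = (1, 2, 4, 4, 5, 6, 7).
  b_1=1 ≤ 1
  b_2=2 ≤ 2
  b_3=4 > 3
  fails at i=3 ⇒ NO

NO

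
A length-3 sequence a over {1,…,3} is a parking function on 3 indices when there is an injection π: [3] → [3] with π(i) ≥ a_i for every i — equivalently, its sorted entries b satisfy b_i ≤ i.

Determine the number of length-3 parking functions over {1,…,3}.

#PF = (3−3+1)·(3+1)^(3−1) = 1×16 = 16 [KW]
One tuple (2,1,3) → sorted (1,2,3): b_i ≤ i ∀i, a PF.

16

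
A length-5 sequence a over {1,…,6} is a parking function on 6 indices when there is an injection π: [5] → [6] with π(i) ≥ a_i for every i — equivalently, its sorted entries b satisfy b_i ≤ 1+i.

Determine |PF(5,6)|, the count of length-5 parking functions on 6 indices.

4802

#PF = (6+1−5)·(6+1)^{5−1} = 2·2401 = 4802 (Konheim–Weiss)
Example (1,2,6,4,1) → sorted (1,1,2,4,6): b_i ≤ 1+i ∀i, a PF.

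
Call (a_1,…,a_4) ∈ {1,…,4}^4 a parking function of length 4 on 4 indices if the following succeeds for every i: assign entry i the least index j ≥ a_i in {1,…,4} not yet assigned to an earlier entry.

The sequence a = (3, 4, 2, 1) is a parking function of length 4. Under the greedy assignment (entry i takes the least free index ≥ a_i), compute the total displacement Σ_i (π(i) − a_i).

Σπ(i) = 1+…+4 = 10; Σa = 3+4+2+1 = 10; disp = 10−10 = 0.

0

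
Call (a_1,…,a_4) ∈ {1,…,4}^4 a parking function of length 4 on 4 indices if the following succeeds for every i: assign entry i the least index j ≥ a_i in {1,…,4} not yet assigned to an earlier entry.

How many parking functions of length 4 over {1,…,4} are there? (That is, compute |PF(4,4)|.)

|PF(4,4)| = (5−4)·5^(4−1) = 1·125 = 125 (Konheim–Weiss)
One tuple (4,1,3,2) → sorted (1,2,3,4): b_i ≤ i ∀i, a PF.

125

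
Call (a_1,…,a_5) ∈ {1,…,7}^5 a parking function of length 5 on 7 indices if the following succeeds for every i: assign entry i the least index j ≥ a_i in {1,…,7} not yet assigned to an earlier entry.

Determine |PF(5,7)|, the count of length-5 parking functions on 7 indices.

Count = 3·8^4 = 3·4096 = 12288 (Konheim–Weiss)
E.g. (5,5,4,1,4) → sorted (1,4,4,5,5): b_i ≤ 2+i ∀i, a PF.

12288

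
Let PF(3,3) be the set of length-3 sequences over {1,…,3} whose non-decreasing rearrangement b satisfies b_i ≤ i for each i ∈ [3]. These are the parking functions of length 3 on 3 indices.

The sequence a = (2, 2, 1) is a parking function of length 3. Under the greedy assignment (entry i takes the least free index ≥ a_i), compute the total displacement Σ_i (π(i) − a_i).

1

Σπ = 6 ({1..3} each once); Σa = 2+2+1 = 5; disp = 6−5 = 1.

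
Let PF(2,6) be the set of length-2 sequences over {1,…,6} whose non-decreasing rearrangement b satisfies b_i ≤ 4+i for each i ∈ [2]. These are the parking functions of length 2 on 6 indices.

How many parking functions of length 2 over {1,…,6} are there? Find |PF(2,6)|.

35

#PF = (6+1−2)·(6+1)^{2−1} = 5×7 = 35
Check (1,3) → sorted (1,3): b_i ≤ 4+i ∀i, a PF.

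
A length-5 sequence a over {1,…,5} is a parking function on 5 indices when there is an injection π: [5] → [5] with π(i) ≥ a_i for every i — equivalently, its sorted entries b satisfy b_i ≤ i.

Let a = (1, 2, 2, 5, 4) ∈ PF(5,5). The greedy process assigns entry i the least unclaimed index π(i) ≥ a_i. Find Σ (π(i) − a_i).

Σπ(i) = 1+…+5 = 15; Σa = 1+2+2+5+4 = 14; disp = 15−14 = 1.

1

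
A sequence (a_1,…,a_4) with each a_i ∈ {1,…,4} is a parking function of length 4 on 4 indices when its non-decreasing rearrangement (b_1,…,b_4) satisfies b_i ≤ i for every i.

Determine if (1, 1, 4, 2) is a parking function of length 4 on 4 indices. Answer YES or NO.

Sorted: b = (1, 1, 2, 4).
  b_1=1 ≤ 1
  b_2=1 ≤ 2
  b_3=2 ≤ 3
  b_4=4 ≤ 4
All bounds hold ⇒ YES

YES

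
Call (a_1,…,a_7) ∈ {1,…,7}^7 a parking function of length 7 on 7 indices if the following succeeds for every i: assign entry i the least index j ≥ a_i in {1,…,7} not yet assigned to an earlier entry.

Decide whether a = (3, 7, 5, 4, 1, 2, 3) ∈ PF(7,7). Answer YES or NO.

Order a: b = (1, 2, 3, 3, 4, 5, 7).
  b_1=1 ≤ 1
  b_2=2 ≤ 2
  b_3=3 ≤ 3
  b_4=3 ≤ 4
  b_5=4 ≤ 5
  b_6=5 ≤ 6
  b_7=7 ≤ 7
All bounds hold ⇒ YES

YES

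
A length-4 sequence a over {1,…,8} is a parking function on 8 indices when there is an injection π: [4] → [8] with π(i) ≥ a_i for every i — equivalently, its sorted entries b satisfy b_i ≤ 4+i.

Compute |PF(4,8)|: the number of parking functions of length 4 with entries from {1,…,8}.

#PF = (8+1−4)·(8+1)^{4−1} = 5·729 = 3645 (Konheim–Weiss)
Example (3,8,5,2) → sorted (2,3,5,8): b_i ≤ 4+i ∀i, a PF.

3645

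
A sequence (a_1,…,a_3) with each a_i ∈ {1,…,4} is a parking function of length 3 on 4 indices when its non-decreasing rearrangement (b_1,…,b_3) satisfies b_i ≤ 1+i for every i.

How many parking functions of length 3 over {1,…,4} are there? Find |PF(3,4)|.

50

|PF(3,4)| = (5−3)·5^(3−1) = 2 · 25 = 50
One tuple (1,1,3) → sorted (1,1,3): b_i ≤ 1+i ∀i, a PF.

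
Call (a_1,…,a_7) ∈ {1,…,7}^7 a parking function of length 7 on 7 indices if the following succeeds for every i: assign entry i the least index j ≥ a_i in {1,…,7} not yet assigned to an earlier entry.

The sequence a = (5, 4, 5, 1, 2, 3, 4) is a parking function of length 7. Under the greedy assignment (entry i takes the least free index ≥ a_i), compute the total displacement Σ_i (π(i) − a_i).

4

Σπ(i) = 1+…+7 = 28; Σa = 5+4+5+1+2+3+4 = 24; disp = 28−24 = 4.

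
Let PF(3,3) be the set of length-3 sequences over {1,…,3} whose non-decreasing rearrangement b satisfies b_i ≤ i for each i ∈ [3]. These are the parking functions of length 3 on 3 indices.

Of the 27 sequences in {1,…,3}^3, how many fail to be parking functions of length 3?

11

|PF| = (3+1−3)·(3+1)^{3−1} = 1·16 = 16 (Pollak)
E.g. (3,3,2) → sorted (2,3,3): b_1=2>1, not a PF.
3^3 − 16 = 27 − 16 = 11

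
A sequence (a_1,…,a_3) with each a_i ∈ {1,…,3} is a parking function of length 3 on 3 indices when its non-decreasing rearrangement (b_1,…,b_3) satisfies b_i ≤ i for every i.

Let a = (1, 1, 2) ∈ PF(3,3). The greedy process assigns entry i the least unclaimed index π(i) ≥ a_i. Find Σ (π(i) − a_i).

Σπ = 3·4/2 = 6 (π permutes [3]); Σa = 1+1+2 = 4; disp = 6−4 = 2.

2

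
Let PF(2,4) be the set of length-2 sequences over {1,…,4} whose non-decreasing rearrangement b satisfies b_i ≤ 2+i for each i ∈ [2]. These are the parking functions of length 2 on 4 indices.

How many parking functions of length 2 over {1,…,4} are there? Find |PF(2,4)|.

15

Count = (4+1−2)·(4+1)^{2−1} = 3 · 5 = 15 [KW]
Example (4,2) → sorted (2,4): b_i ≤ 2+i ∀i, a PF.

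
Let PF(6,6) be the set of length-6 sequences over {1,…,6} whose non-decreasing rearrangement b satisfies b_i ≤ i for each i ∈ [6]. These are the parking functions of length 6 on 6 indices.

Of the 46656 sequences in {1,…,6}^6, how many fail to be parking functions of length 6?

|PF| = (6+1−6)·(6+1)^{6−1} = 1×16807 = 16807
E.g. (6,6,4,5,6,6) → sorted (4,5,6,6,6,6): b_1=4>1, not a PF.
Total 46656; non-PF = 46656−16807 = 29849

29849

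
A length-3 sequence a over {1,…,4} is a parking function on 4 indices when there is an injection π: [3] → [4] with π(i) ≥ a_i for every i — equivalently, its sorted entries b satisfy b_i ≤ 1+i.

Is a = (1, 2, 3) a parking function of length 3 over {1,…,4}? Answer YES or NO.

Sorted: b = (1, 2, 3).
  b_1=1 ≤ 2
  b_2=2 ≤ 3
  b_3=3 ≤ 4
All bounds hold ⇒ YES

YES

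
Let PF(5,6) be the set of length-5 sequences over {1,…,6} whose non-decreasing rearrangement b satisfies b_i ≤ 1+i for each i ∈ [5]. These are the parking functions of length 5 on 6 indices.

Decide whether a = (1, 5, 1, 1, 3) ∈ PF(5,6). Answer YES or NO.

YES

Rearranged: b = (1, 1, 1, 3, 5).
  b_1=1 ≤ 2
  b_2=1 ≤ 3
  b_3=1 ≤ 4
  b_4=3 ≤ 5
  b_5=5 ≤ 6
All bounds hold ⇒ YES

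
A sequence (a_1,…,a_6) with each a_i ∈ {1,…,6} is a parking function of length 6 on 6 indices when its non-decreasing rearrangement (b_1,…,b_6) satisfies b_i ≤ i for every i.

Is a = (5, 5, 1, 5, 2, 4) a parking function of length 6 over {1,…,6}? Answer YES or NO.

Rearranged: b = (1, 2, 4, 5, 5, 5).
  b_1=1 ≤ 1
  b_2=2 ≤ 2
  b_3=4 > 3
  fails at i=3 ⇒ NO

NO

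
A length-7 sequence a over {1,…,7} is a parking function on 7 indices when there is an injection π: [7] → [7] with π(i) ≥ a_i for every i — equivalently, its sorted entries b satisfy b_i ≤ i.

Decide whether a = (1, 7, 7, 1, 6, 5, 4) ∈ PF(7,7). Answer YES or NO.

Rearranged: b = (1, 1, 4, 5, 6, 7, 7).
  b_1=1 ≤ 1
  b_2=1 ≤ 2
  b_3=4 > 3
  fails at i=3 ⇒ NO

NO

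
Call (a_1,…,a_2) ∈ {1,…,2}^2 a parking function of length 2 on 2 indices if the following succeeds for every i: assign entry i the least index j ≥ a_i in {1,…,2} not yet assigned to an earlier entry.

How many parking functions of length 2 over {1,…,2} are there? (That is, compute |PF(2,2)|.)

|PF| = (2+1−2)·(2+1)^{2−1} = 1×3 = 3 (Konheim–Weiss)
E.g. (1,1) → sorted (1,1): b_i ≤ i ∀i, a PF.

3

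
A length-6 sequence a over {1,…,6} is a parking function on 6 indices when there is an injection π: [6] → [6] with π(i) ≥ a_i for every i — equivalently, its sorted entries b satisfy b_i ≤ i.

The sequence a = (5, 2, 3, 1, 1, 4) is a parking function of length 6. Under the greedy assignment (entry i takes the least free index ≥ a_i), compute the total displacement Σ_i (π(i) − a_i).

5

Σπ(i) = 1+…+6 = 21; Σa = 5+2+3+1+1+4 = 16; disp = 21−16 = 5.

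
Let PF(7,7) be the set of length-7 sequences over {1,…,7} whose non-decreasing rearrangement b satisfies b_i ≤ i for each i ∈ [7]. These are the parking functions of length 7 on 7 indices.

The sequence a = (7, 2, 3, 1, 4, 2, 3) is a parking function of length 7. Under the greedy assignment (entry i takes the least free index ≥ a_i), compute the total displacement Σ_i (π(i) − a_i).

6

Σπ(i) = 1+…+7 = 28; Σa = 7+2+3+1+4+2+3 = 22; disp = 28−22 = 6.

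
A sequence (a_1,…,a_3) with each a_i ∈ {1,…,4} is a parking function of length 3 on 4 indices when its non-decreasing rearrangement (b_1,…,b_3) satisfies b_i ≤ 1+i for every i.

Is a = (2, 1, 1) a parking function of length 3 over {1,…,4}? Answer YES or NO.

Rearranged: b = (1, 1, 2).
  b_1=1 ≤ 2
  b_2=1 ≤ 3
  b_3=2 ≤ 4
All bounds hold ⇒ YES

YES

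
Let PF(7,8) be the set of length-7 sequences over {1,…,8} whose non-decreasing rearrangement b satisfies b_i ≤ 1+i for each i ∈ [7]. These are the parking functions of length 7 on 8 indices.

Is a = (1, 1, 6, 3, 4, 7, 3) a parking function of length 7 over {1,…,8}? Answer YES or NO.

Rearranged: b = (1, 1, 3, 3, 4, 6, 7).
  b_1=1 ≤ 2
  b_2=1 ≤ 3
  b_3=3 ≤ 4
  b_4=3 ≤ 5
  b_5=4 ≤ 6
  b_6=6 ≤ 7
  b_7=7 ≤ 8
All bounds hold ⇒ YES

YES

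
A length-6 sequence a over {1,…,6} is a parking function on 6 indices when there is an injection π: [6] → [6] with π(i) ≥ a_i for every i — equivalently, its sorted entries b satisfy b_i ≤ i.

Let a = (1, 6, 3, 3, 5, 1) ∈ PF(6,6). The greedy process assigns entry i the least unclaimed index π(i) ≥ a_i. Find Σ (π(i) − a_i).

Σπ = 6·7/2 = 21 (π permutes [6]); Σa = 1+6+3+3+5+1 = 19; disp = 21−19 = 2.

2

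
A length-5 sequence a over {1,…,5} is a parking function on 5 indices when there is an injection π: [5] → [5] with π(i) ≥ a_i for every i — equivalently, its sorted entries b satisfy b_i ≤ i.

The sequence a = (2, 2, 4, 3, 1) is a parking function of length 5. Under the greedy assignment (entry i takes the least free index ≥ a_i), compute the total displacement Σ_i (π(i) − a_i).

Σπ = 5·6/2 = 15 (π permutes [5]); Σa = 2+2+4+3+1 = 12; disp = 15−12 = 3.

3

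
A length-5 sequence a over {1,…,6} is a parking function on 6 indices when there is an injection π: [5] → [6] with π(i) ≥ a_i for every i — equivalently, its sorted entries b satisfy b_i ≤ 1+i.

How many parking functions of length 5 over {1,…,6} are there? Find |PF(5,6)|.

#PF = (7−5)·7^(5−1) = 2 · 2401 = 4802
Check (4,6,4,2,3) → sorted (2,3,4,4,6): b_i ≤ 1+i ∀i, a PF.

4802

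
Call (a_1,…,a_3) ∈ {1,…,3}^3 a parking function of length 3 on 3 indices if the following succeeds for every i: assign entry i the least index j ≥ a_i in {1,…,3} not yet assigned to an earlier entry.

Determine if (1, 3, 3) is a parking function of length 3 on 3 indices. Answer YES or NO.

Rearranged: b = (1, 3, 3).
  b_1=1 ≤ 1
  b_2=3 > 2
  fails at i=2 ⇒ NO

NO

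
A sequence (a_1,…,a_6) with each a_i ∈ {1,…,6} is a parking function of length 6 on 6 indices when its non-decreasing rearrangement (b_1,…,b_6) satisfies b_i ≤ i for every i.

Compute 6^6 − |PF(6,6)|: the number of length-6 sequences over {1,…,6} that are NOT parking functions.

29849

Count = 1·7^5 = 1 · 16807 = 16807 (Konheim–Weiss)
E.g. (2,6,5,2,4,6) → sorted (2,2,4,5,6,6): b_1=2>1, not a PF.
So 46656 − 16807 = 29849 fail.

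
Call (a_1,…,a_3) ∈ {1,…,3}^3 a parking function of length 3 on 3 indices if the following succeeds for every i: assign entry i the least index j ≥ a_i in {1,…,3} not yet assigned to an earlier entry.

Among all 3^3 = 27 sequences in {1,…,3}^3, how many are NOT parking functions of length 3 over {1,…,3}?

11

|PF(3,3)| = (3+1−3)·(3+1)^{3−1} = 1·16 = 16 [KW]
One tuple (3,2,3) → sorted (2,3,3): b_1=2>1, not a PF.
So 27 − 16 = 11 fail.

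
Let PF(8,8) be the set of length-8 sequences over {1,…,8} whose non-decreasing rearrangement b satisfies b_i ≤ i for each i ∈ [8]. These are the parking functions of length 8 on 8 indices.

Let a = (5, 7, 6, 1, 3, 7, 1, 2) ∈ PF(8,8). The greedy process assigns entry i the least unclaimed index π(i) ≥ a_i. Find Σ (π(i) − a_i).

4

Σπ = 8·9/2 = 36 (π permutes [8]); Σa = 5+7+6+1+3+7+1+2 = 32; disp = 36−32 = 4.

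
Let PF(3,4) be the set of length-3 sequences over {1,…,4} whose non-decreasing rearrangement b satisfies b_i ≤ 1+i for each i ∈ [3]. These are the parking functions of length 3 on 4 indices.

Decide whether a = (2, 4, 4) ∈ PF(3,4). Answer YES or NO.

NO

Order a: b = (2, 4, 4).
  b_1=2 ≤ 2
  b_2=4 > 3
  fails at i=2 ⇒ NO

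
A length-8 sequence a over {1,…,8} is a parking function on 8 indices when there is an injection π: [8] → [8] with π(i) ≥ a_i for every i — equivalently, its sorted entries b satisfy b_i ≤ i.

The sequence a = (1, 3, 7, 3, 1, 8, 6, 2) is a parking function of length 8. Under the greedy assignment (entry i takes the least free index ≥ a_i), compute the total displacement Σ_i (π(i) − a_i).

5

Σπ = 36 ({1..8} each once); Σa = 1+3+7+3+1+8+6+2 = 31; disp = 36−31 = 5.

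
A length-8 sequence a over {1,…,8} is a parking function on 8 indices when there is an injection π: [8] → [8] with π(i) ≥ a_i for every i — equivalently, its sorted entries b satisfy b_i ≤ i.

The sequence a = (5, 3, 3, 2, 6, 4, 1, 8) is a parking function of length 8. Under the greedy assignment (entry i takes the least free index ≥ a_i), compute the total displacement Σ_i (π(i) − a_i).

Σπ = 36 ({1..8} each once); Σa = 5+3+3+2+6+4+1+8 = 32; disp = 36−32 = 4.

4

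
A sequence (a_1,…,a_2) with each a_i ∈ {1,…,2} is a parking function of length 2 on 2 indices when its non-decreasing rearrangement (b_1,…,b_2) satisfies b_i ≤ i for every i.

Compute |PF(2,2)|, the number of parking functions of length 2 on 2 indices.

3

#PF = (2−2+1)·(2+1)^(2−1) = 1×3 = 3 (Konheim–Weiss)
Check (1,1) → sorted (1,1): b_i ≤ i ∀i, a PF.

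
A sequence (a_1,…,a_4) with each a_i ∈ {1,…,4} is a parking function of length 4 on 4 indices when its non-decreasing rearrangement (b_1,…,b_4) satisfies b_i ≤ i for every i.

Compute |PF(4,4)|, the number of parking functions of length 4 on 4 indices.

#PF = 1·5^3 = 1 · 125 = 125 [KW]
E.g. (1,2,3,4) → sorted (1,2,3,4): b_i ≤ i ∀i, a PF.

125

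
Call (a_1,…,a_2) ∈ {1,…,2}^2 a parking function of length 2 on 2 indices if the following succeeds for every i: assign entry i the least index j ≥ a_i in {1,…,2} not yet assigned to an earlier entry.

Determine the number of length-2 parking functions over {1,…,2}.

3

|PF| = (2−2+1)·(2+1)^(2−1) = 1 · 3 = 3 [KW]
E.g. (1,1) → sorted (1,1): b_i ≤ i ∀i, a PF.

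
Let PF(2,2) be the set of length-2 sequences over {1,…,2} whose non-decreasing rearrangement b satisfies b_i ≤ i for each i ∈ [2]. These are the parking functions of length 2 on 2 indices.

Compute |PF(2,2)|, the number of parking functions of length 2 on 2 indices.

3

|PF| = (2+1−2)·(2+1)^{2−1} = 1 · 3 = 3 (Konheim–Weiss)
Example (1,1) → sorted (1,1): b_i ≤ i ∀i, a PF.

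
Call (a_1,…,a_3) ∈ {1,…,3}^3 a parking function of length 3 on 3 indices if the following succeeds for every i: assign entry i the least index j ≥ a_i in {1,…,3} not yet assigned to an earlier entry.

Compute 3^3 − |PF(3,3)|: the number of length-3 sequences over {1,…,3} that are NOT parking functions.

#PF = (3+1−3)·(3+1)^{3−1} = 1·16 = 16 [KW]
Example (3,3,3) → sorted (3,3,3): b_1=3>1, not a PF.
So 27 − 16 = 11 fail.

11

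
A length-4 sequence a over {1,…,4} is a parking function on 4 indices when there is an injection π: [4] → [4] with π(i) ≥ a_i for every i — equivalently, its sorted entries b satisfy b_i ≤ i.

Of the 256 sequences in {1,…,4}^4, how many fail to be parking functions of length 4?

131

#PF = 1·5^3 = 1×125 = 125 (Konheim–Weiss)
E.g. (4,4,4,3) → sorted (3,4,4,4): b_1=3>1, not a PF.
So 256 − 125 = 131 fail.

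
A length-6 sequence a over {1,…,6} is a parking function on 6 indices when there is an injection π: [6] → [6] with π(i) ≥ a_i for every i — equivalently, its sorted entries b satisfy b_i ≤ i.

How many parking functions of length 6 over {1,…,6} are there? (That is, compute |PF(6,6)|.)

16807

|PF| = (6+1−6)·(6+1)^{6−1} = 1×16807 = 16807
Example (1,4,1,1,3,5) → sorted (1,1,1,3,4,5): b_i ≤ i ∀i, a PF.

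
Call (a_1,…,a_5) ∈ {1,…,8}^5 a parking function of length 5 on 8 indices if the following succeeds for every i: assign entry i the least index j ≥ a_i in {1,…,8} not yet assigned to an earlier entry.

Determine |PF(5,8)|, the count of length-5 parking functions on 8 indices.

#PF = (8+1−5)·(8+1)^{5−1} = 4·6561 = 26244 [KW]
E.g. (3,3,6,8,1) → sorted (1,3,3,6,8): b_i ≤ 3+i ∀i, a PF.

26244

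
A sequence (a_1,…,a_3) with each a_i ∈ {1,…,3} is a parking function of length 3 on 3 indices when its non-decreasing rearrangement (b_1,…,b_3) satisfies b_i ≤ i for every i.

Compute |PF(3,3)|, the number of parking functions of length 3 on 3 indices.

Count = (4−3)·4^(3−1) = 1·16 = 16 (Konheim–Weiss)
One tuple (1,1,2) → sorted (1,1,2): b_i ≤ i ∀i, a PF.

16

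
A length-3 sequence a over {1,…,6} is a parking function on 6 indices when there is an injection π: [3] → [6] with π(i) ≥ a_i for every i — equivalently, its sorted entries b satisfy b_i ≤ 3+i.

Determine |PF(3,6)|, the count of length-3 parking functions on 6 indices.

196

#PF = (6+1−3)·(6+1)^{3−1} = 4·49 = 196
Check (5,4,3) → sorted (3,4,5): b_i ≤ 3+i ∀i, a PF.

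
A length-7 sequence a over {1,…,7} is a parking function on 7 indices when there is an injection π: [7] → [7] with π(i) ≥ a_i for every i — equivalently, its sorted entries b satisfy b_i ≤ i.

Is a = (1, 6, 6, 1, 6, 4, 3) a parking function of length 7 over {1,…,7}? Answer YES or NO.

Order a: b = (1, 1, 3, 4, 6, 6, 6).
  b_1=1 ≤ 1
  b_2=1 ≤ 2
  b_3=3 ≤ 3
  b_4=4 ≤ 4
  b_5=6 > 5
  fails at i=5 ⇒ NO

NO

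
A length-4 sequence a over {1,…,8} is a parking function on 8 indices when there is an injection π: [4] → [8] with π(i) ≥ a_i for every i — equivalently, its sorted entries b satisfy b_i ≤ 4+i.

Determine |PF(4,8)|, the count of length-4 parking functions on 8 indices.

|PF| = 5·9^3 = 5·729 = 3645 (Konheim–Weiss)
Example (5,3,3,8) → sorted (3,3,5,8): b_i ≤ 4+i ∀i, a PF.

3645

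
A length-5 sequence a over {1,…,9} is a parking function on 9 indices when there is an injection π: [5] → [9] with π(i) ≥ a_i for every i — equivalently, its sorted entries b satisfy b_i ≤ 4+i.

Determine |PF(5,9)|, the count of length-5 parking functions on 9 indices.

#PF = (10−5)·10^(5−1) = 5·10000 = 50000
One tuple (4,1,8,1,3) → sorted (1,1,3,4,8): b_i ≤ 4+i ∀i, a PF.

50000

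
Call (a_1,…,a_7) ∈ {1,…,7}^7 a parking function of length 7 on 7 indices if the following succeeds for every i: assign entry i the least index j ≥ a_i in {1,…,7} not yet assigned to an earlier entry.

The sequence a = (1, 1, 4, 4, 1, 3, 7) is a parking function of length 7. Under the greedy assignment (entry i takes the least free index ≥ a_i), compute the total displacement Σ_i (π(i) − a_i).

7

Σπ(i) = 1+…+7 = 28; Σa = 1+1+4+4+1+3+7 = 21; disp = 28−21 = 7.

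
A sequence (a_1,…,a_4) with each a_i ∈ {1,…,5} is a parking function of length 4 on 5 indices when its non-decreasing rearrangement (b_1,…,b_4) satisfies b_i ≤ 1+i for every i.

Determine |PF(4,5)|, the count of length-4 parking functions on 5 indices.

|PF(4,5)| = (6−4)·6^(4−1) = 2·216 = 432
Check (1,3,1,4) → sorted (1,1,3,4): b_i ≤ 1+i ∀i, a PF.

432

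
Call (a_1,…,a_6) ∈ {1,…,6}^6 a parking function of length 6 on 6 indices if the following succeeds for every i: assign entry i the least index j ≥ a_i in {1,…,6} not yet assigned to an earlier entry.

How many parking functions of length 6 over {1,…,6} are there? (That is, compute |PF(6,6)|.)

Count = 1·7^5 = 1 · 16807 = 16807 [KW]
E.g. (4,1,4,3,1,4) → sorted (1,1,3,4,4,4): b_i ≤ i ∀i, a PF.

16807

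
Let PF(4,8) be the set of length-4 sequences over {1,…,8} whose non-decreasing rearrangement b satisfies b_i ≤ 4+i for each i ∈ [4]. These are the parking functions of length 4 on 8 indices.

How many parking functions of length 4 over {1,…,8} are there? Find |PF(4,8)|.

3645

|PF(4,8)| = (8+1−4)·(8+1)^{4−1} = 5 · 729 = 3645
E.g. (2,6,1,6) → sorted (1,2,6,6): b_i ≤ 4+i ∀i, a PF.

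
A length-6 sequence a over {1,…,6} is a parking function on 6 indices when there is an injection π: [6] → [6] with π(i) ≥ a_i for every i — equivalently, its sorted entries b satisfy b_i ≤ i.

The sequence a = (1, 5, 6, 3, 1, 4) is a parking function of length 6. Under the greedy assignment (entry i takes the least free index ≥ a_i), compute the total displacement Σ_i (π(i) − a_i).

Σπ = 6·7/2 = 21 (π permutes [6]); Σa = 1+5+6+3+1+4 = 20; disp = 21−20 = 1.

1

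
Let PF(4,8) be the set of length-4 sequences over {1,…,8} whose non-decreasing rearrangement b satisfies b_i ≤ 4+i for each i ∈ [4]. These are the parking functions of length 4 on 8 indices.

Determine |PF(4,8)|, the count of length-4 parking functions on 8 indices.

Count = (8−4+1)·(8+1)^(4−1) = 5 · 729 = 3645 (Pollak)
One tuple (7,4,2,6) → sorted (2,4,6,7): b_i ≤ 4+i ∀i, a PF.

3645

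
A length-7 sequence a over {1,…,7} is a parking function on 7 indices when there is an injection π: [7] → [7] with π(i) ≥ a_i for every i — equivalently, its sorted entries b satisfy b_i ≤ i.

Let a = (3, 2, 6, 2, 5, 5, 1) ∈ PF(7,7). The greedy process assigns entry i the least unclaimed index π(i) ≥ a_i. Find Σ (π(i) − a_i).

4

Σπ = 7·8/2 = 28 (π permutes [7]); Σa = 3+2+6+2+5+5+1 = 24; disp = 28−24 = 4.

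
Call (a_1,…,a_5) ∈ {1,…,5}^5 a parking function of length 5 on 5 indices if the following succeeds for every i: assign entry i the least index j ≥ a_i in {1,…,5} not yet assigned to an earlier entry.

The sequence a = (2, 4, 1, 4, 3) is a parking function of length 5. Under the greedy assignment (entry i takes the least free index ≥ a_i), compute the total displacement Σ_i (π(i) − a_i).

1

Σπ = 15 ({1..5} each once); Σa = 2+4+1+4+3 = 14; disp = 15−14 = 1.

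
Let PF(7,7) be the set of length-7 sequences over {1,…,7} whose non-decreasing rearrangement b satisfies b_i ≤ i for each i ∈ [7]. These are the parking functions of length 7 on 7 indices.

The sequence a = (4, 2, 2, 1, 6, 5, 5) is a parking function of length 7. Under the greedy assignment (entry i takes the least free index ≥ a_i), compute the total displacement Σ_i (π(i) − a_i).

3

Σπ = 7·8/2 = 28 (π permutes [7]); Σa = 4+2+2+1+6+5+5 = 25; disp = 28−25 = 3.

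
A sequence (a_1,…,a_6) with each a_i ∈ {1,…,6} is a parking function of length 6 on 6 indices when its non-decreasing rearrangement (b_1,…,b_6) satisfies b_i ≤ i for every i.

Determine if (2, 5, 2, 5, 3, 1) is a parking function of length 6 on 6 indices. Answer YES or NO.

Rearranged: b = (1, 2, 2, 3, 5, 5).
  b_1=1 ≤ 1
  b_2=2 ≤ 2
  b_3=2 ≤ 3
  b_4=3 ≤ 4
  b_5=5 ≤ 5
  b_6=5 ≤ 6
All bounds hold ⇒ YES

YES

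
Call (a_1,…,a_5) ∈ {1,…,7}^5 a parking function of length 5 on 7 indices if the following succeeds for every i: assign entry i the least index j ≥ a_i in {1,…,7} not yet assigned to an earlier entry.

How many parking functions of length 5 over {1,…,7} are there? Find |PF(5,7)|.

12288

|PF| = 3·8^4 = 3 · 4096 = 12288 (Konheim–Weiss)
Check (2,1,7,5,6) → sorted (1,2,5,6,7): b_i ≤ 2+i ∀i, a PF.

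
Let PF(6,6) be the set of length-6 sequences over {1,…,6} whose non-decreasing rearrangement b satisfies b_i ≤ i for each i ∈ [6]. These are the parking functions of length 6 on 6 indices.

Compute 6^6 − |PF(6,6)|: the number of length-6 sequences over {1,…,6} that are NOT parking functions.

29849

Count = (6+1−6)·(6+1)^{6−1} = 1·16807 = 16807
E.g. (5,4,6,2,3,4) → sorted (2,3,4,4,5,6): b_1=2>1, not a PF.
So 46656 − 16807 = 29849 fail.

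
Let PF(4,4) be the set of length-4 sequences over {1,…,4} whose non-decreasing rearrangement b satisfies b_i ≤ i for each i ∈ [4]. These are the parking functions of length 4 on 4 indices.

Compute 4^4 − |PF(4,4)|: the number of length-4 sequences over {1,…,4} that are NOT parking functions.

|PF| = (4−4+1)·(4+1)^(4−1) = 1×125 = 125 (Konheim–Weiss)
Example (4,4,2,3) → sorted (2,3,4,4): b_1=2>1, not a PF.
Total 256; non-PF = 256−125 = 131

131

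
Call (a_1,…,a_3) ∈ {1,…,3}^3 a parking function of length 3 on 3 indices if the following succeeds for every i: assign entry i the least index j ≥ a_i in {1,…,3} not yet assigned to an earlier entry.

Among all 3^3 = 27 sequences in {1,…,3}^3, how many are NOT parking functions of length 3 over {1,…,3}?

11

|PF(3,3)| = 1·4^2 = 1×16 = 16 (Pollak)
Check (2,3,3) → sorted (2,3,3): b_1=2>1, not a PF.
3^3 − 16 = 27 − 16 = 11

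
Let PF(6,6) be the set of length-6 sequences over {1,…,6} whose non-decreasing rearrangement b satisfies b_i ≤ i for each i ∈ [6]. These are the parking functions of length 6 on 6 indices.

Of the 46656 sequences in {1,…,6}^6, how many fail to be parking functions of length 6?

|PF| = (7−6)·7^(6−1) = 1·16807 = 16807 (Konheim–Weiss)
One tuple (4,6,6,2,5,6) → sorted (2,4,5,6,6,6): b_1=2>1, not a PF.
Total 46656; non-PF = 46656−16807 = 29849

29849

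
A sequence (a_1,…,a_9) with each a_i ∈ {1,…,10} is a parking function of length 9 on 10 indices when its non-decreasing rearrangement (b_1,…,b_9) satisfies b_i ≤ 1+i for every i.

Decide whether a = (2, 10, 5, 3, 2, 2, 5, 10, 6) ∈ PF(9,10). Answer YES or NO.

NO

Sorted: b = (2, 2, 2, 3, 5, 5, 6, 10, 10).
  b_1=2 ≤ 2
  b_2=2 ≤ 3
  b_3=2 ≤ 4
  b_4=3 ≤ 5
  b_5=5 ≤ 6
  b_6=5 ≤ 7
  b_7=6 ≤ 8
  b_8=10 > 9
  fails at i=8 ⇒ NO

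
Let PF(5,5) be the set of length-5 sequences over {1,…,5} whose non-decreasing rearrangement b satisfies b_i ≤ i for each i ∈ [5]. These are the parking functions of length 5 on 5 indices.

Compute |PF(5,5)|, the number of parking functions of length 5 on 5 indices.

#PF = (6−5)·6^(5−1) = 1×1296 = 1296 (Konheim–Weiss)
Check (3,1,1,5,4) → sorted (1,1,3,4,5): b_i ≤ i ∀i, a PF.

1296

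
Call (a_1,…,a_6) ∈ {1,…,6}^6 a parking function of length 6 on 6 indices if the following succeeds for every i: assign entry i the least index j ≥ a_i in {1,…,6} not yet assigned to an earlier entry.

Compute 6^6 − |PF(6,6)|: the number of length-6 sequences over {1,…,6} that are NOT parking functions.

29849

Count = (7−6)·7^(6−1) = 1·16807 = 16807
Example (6,4,5,4,5,5) → sorted (4,4,5,5,5,6): b_1=4>1, not a PF.
Total 46656; non-PF = 46656−16807 = 29849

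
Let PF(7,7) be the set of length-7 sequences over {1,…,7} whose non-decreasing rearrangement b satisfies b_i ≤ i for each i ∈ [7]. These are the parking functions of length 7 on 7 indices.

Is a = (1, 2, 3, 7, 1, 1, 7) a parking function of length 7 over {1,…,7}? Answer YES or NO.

Rearranged: b = (1, 1, 1, 2, 3, 7, 7).
  b_1=1 ≤ 1
  b_2=1 ≤ 2
  b_3=1 ≤ 3
  b_4=2 ≤ 4
  b_5=3 ≤ 5
  b_6=7 > 6
  fails at i=6 ⇒ NO

NO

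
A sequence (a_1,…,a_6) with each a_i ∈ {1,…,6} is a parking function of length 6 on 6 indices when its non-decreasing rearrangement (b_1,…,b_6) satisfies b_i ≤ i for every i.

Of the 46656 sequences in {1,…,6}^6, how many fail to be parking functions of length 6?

29849

Count = 1·7^5 = 1·16807 = 16807
Check (2,1,3,5,5,5) → sorted (1,2,3,5,5,5): b_4=5>4, not a PF.
So 46656 − 16807 = 29849 fail.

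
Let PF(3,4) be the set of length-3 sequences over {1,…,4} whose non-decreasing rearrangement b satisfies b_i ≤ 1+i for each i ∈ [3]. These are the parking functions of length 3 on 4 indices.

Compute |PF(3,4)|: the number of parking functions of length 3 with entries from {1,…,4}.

|PF| = (4+1−3)·(4+1)^{3−1} = 2 · 25 = 50 (Pollak)
One tuple (1,4,2) → sorted (1,2,4): b_i ≤ 1+i ∀i, a PF.

50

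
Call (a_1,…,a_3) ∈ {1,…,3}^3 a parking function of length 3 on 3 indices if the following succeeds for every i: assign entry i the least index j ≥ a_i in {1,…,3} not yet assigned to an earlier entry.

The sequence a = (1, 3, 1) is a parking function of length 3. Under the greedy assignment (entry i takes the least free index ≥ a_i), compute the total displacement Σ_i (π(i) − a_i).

1

Σπ(i) = 1+…+3 = 6; Σa = 1+3+1 = 5; disp = 6−5 = 1.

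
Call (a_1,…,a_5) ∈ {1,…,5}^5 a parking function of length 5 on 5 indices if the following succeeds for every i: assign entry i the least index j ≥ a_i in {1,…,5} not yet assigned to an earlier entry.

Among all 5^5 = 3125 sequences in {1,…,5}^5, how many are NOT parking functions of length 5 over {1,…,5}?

1829

Count = 1·6^4 = 1·1296 = 1296 (Konheim–Weiss)
E.g. (4,3,5,4,4) → sorted (3,4,4,4,5): b_1=3>1, not a PF.
So 3125 − 1296 = 1829 fail.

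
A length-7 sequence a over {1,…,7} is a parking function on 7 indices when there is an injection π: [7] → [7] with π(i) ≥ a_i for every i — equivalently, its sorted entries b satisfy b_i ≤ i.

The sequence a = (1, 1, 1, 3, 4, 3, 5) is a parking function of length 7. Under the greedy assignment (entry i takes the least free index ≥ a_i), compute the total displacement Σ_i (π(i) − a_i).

Σπ(i) = 1+…+7 = 28; Σa = 1+1+1+3+4+3+5 = 18; disp = 28−18 = 10.

10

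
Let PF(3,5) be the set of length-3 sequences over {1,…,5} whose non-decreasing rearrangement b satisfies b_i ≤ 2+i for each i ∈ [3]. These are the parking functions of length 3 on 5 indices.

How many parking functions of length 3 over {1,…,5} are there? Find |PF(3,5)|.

108

#PF = (6−3)·6^(3−1) = 3×36 = 108 (Konheim–Weiss)
E.g. (5,4,2) → sorted (2,4,5): b_i ≤ 2+i ∀i, a PF.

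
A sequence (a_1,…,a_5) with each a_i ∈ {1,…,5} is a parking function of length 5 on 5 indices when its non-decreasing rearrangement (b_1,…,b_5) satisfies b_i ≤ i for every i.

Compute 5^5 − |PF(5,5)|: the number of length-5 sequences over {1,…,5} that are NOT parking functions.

#PF = 1·6^4 = 1×1296 = 1296 [KW]
Example (5,5,4,2,5) → sorted (2,4,5,5,5): b_1=2>1, not a PF.
So 3125 − 1296 = 1829 fail.

1829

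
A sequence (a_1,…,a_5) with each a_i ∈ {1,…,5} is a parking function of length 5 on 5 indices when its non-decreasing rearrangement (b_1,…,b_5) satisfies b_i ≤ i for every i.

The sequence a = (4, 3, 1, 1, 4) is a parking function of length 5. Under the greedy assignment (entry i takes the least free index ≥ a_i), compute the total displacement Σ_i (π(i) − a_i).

2

Σπ(i) = 1+…+5 = 15; Σa = 4+3+1+1+4 = 13; disp = 15−13 = 2.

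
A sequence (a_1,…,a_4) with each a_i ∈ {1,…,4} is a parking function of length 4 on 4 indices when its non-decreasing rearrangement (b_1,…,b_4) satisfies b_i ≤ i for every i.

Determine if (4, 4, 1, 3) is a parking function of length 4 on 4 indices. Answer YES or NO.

NO

Rearranged: b = (1, 3, 4, 4).
  b_1=1 ≤ 1
  b_2=3 > 2
  fails at i=2 ⇒ NO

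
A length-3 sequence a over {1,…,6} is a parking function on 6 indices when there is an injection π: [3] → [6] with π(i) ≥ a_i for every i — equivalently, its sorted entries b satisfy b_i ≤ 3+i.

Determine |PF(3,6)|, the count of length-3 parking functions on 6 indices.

196

|PF(3,6)| = (7−3)·7^(3−1) = 4·49 = 196 (Pollak)
Check (1,4,1) → sorted (1,1,4): b_i ≤ 3+i ∀i, a PF.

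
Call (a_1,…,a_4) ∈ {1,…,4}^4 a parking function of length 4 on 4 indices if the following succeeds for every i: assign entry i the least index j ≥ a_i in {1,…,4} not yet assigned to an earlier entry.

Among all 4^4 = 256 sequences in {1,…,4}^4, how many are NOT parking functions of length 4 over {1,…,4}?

131

#PF = (4−4+1)·(4+1)^(4−1) = 1·125 = 125 [KW]
One tuple (2,3,3,4) → sorted (2,3,3,4): b_1=2>1, not a PF.
4^4 − 125 = 256 − 125 = 131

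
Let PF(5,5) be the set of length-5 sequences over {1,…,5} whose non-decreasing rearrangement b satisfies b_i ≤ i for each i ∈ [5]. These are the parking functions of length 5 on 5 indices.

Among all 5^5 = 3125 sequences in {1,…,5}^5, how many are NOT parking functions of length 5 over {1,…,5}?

1829

|PF(5,5)| = (5−5+1)·(5+1)^(5−1) = 1 · 1296 = 1296 (Konheim–Weiss)
One tuple (2,5,5,2,3) → sorted (2,2,3,5,5): b_1=2>1, not a PF.
So 3125 − 1296 = 1829 fail.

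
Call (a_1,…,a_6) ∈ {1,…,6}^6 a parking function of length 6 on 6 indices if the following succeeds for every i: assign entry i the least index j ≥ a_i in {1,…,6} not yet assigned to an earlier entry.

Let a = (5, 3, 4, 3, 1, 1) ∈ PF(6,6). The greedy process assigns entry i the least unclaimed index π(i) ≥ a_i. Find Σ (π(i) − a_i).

4

Σπ = 21 ({1..6} each once); Σa = 5+3+4+3+1+1 = 17; disp = 21−17 = 4.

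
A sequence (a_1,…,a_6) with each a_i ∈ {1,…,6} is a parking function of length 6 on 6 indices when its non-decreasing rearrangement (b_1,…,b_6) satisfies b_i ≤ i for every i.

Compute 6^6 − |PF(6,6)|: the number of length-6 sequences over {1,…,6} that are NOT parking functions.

29849

|PF(6,6)| = 1·7^5 = 1·16807 = 16807
E.g. (6,1,1,6,4,5) → sorted (1,1,4,5,6,6): b_3=4>3, not a PF.
6^6 − 16807 = 46656 − 16807 = 29849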